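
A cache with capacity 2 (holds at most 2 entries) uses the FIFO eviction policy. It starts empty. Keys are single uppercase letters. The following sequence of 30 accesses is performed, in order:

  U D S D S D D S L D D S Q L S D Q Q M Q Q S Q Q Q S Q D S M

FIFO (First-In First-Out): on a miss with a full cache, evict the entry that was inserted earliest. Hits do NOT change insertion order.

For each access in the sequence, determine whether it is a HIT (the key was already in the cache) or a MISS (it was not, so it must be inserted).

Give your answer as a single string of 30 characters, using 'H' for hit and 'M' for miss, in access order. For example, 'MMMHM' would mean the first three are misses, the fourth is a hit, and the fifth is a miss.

Answer: MMMHHHHHMMHMMMMMMHMHHMMHHHHMMM

Derivation:
FIFO simulation (capacity=2):
  1. access U: MISS. Cache (old->new): [U]
  2. access D: MISS. Cache (old->new): [U D]
  3. access S: MISS, evict U. Cache (old->new): [D S]
  4. access D: HIT. Cache (old->new): [D S]
  5. access S: HIT. Cache (old->new): [D S]
  6. access D: HIT. Cache (old->new): [D S]
  7. access D: HIT. Cache (old->new): [D S]
  8. access S: HIT. Cache (old->new): [D S]
  9. access L: MISS, evict D. Cache (old->new): [S L]
  10. access D: MISS, evict S. Cache (old->new): [L D]
  11. access D: HIT. Cache (old->new): [L D]
  12. access S: MISS, evict L. Cache (old->new): [D S]
  13. access Q: MISS, evict D. Cache (old->new): [S Q]
  14. access L: MISS, evict S. Cache (old->new): [Q L]
  15. access S: MISS, evict Q. Cache (old->new): [L S]
  16. access D: MISS, evict L. Cache (old->new): [S D]
  17. access Q: MISS, evict S. Cache (old->new): [D Q]
  18. access Q: HIT. Cache (old->new): [D Q]
  19. access M: MISS, evict D. Cache (old->new): [Q M]
  20. access Q: HIT. Cache (old->new): [Q M]
  21. access Q: HIT. Cache (old->new): [Q M]
  22. access S: MISS, evict Q. Cache (old->new): [M S]
  23. access Q: MISS, evict M. Cache (old->new): [S Q]
  24. access Q: HIT. Cache (old->new): [S Q]
  25. access Q: HIT. Cache (old->new): [S Q]
  26. access S: HIT. Cache (old->new): [S Q]
  27. access Q: HIT. Cache (old->new): [S Q]
  28. access D: MISS, evict S. Cache (old->new): [Q D]
  29. access S: MISS, evict Q. Cache (old->new): [D S]
  30. access M: MISS, evict D. Cache (old->new): [S M]
Total: 13 hits, 17 misses, 15 evictions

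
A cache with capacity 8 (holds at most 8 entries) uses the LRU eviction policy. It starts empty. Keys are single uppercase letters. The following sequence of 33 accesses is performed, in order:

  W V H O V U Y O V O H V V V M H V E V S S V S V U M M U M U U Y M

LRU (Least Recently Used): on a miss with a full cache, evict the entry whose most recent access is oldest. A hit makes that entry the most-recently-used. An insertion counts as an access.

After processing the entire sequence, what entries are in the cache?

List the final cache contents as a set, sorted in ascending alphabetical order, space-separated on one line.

LRU simulation (capacity=8):
  1. access W: MISS. Cache (LRU->MRU): [W]
  2. access V: MISS. Cache (LRU->MRU): [W V]
  3. access H: MISS. Cache (LRU->MRU): [W V H]
  4. access O: MISS. Cache (LRU->MRU): [W V H O]
  5. access V: HIT. Cache (LRU->MRU): [W H O V]
  6. access U: MISS. Cache (LRU->MRU): [W H O V U]
  7. access Y: MISS. Cache (LRU->MRU): [W H O V U Y]
  8. access O: HIT. Cache (LRU->MRU): [W H V U Y O]
  9. access V: HIT. Cache (LRU->MRU): [W H U Y O V]
  10. access O: HIT. Cache (LRU->MRU): [W H U Y V O]
  11. access H: HIT. Cache (LRU->MRU): [W U Y V O H]
  12. access V: HIT. Cache (LRU->MRU): [W U Y O H V]
  13. access V: HIT. Cache (LRU->MRU): [W U Y O H V]
  14. access V: HIT. Cache (LRU->MRU): [W U Y O H V]
  15. access M: MISS. Cache (LRU->MRU): [W U Y O H V M]
  16. access H: HIT. Cache (LRU->MRU): [W U Y O V M H]
  17. access V: HIT. Cache (LRU->MRU): [W U Y O M H V]
  18. access E: MISS. Cache (LRU->MRU): [W U Y O M H V E]
  19. access V: HIT. Cache (LRU->MRU): [W U Y O M H E V]
  20. access S: MISS, evict W. Cache (LRU->MRU): [U Y O M H E V S]
  21. access S: HIT. Cache (LRU->MRU): [U Y O M H E V S]
  22. access V: HIT. Cache (LRU->MRU): [U Y O M H E S V]
  23. access S: HIT. Cache (LRU->MRU): [U Y O M H E V S]
  24. access V: HIT. Cache (LRU->MRU): [U Y O M H E S V]
  25. access U: HIT. Cache (LRU->MRU): [Y O M H E S V U]
  26. access M: HIT. Cache (LRU->MRU): [Y O H E S V U M]
  27. access M: HIT. Cache (LRU->MRU): [Y O H E S V U M]
  28. access U: HIT. Cache (LRU->MRU): [Y O H E S V M U]
  29. access M: HIT. Cache (LRU->MRU): [Y O H E S V U M]
  30. access U: HIT. Cache (LRU->MRU): [Y O H E S V M U]
  31. access U: HIT. Cache (LRU->MRU): [Y O H E S V M U]
  32. access Y: HIT. Cache (LRU->MRU): [O H E S V M U Y]
  33. access M: HIT. Cache (LRU->MRU): [O H E S V U Y M]
Total: 24 hits, 9 misses, 1 evictions

Answer: E H M O S U V Y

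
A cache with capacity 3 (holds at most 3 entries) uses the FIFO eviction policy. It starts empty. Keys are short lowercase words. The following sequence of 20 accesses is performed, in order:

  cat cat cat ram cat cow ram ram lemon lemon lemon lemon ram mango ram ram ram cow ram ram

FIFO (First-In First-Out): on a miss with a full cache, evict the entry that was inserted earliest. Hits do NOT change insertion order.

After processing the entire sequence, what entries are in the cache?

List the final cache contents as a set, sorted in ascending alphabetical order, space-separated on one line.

FIFO simulation (capacity=3):
  1. access cat: MISS. Cache (old->new): [cat]
  2. access cat: HIT. Cache (old->new): [cat]
  3. access cat: HIT. Cache (old->new): [cat]
  4. access ram: MISS. Cache (old->new): [cat ram]
  5. access cat: HIT. Cache (old->new): [cat ram]
  6. access cow: MISS. Cache (old->new): [cat ram cow]
  7. access ram: HIT. Cache (old->new): [cat ram cow]
  8. access ram: HIT. Cache (old->new): [cat ram cow]
  9. access lemon: MISS, evict cat. Cache (old->new): [ram cow lemon]
  10. access lemon: HIT. Cache (old->new): [ram cow lemon]
  11. access lemon: HIT. Cache (old->new): [ram cow lemon]
  12. access lemon: HIT. Cache (old->new): [ram cow lemon]
  13. access ram: HIT. Cache (old->new): [ram cow lemon]
  14. access mango: MISS, evict ram. Cache (old->new): [cow lemon mango]
  15. access ram: MISS, evict cow. Cache (old->new): [lemon mango ram]
  16. access ram: HIT. Cache (old->new): [lemon mango ram]
  17. access ram: HIT. Cache (old->new): [lemon mango ram]
  18. access cow: MISS, evict lemon. Cache (old->new): [mango ram cow]
  19. access ram: HIT. Cache (old->new): [mango ram cow]
  20. access ram: HIT. Cache (old->new): [mango ram cow]
Total: 13 hits, 7 misses, 4 evictions

Answer: cow mango ram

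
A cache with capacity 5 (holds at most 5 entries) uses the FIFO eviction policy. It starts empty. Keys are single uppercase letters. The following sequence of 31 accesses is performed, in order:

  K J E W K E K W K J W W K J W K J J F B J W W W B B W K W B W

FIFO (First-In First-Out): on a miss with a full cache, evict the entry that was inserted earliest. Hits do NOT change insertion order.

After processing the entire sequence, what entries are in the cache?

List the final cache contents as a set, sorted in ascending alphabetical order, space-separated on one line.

Answer: B E F K W

Derivation:
FIFO simulation (capacity=5):
  1. access K: MISS. Cache (old->new): [K]
  2. access J: MISS. Cache (old->new): [K J]
  3. access E: MISS. Cache (old->new): [K J E]
  4. access W: MISS. Cache (old->new): [K J E W]
  5. access K: HIT. Cache (old->new): [K J E W]
  6. access E: HIT. Cache (old->new): [K J E W]
  7. access K: HIT. Cache (old->new): [K J E W]
  8. access W: HIT. Cache (old->new): [K J E W]
  9. access K: HIT. Cache (old->new): [K J E W]
  10. access J: HIT. Cache (old->new): [K J E W]
  11. access W: HIT. Cache (old->new): [K J E W]
  12. access W: HIT. Cache (old->new): [K J E W]
  13. access K: HIT. Cache (old->new): [K J E W]
  14. access J: HIT. Cache (old->new): [K J E W]
  15. access W: HIT. Cache (old->new): [K J E W]
  16. access K: HIT. Cache (old->new): [K J E W]
  17. access J: HIT. Cache (old->new): [K J E W]
  18. access J: HIT. Cache (old->new): [K J E W]
  19. access F: MISS. Cache (old->new): [K J E W F]
  20. access B: MISS, evict K. Cache (old->new): [J E W F B]
  21. access J: HIT. Cache (old->new): [J E W F B]
  22. access W: HIT. Cache (old->new): [J E W F B]
  23. access W: HIT. Cache (old->new): [J E W F B]
  24. access W: HIT. Cache (old->new): [J E W F B]
  25. access B: HIT. Cache (old->new): [J E W F B]
  26. access B: HIT. Cache (old->new): [J E W F B]
  27. access W: HIT. Cache (old->new): [J E W F B]
  28. access K: MISS, evict J. Cache (old->new): [E W F B K]
  29. access W: HIT. Cache (old->new): [E W F B K]
  30. access B: HIT. Cache (old->new): [E W F B K]
  31. access W: HIT. Cache (old->new): [E W F B K]
Total: 24 hits, 7 misses, 2 evictions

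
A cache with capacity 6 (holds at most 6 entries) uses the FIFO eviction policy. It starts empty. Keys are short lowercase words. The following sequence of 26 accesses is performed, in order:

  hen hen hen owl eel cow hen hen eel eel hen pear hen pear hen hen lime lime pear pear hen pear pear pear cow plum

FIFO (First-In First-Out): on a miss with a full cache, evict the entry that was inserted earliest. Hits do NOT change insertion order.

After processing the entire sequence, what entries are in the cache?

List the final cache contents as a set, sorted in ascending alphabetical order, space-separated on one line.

Answer: cow eel lime owl pear plum

Derivation:
FIFO simulation (capacity=6):
  1. access hen: MISS. Cache (old->new): [hen]
  2. access hen: HIT. Cache (old->new): [hen]
  3. access hen: HIT. Cache (old->new): [hen]
  4. access owl: MISS. Cache (old->new): [hen owl]
  5. access eel: MISS. Cache (old->new): [hen owl eel]
  6. access cow: MISS. Cache (old->new): [hen owl eel cow]
  7. access hen: HIT. Cache (old->new): [hen owl eel cow]
  8. access hen: HIT. Cache (old->new): [hen owl eel cow]
  9. access eel: HIT. Cache (old->new): [hen owl eel cow]
  10. access eel: HIT. Cache (old->new): [hen owl eel cow]
  11. access hen: HIT. Cache (old->new): [hen owl eel cow]
  12. access pear: MISS. Cache (old->new): [hen owl eel cow pear]
  13. access hen: HIT. Cache (old->new): [hen owl eel cow pear]
  14. access pear: HIT. Cache (old->new): [hen owl eel cow pear]
  15. access hen: HIT. Cache (old->new): [hen owl eel cow pear]
  16. access hen: HIT. Cache (old->new): [hen owl eel cow pear]
  17. access lime: MISS. Cache (old->new): [hen owl eel cow pear lime]
  18. access lime: HIT. Cache (old->new): [hen owl eel cow pear lime]
  19. access pear: HIT. Cache (old->new): [hen owl eel cow pear lime]
  20. access pear: HIT. Cache (old->new): [hen owl eel cow pear lime]
  21. access hen: HIT. Cache (old->new): [hen owl eel cow pear lime]
  22. access pear: HIT. Cache (old->new): [hen owl eel cow pear lime]
  23. access pear: HIT. Cache (old->new): [hen owl eel cow pear lime]
  24. access pear: HIT. Cache (old->new): [hen owl eel cow pear lime]
  25. access cow: HIT. Cache (old->new): [hen owl eel cow pear lime]
  26. access plum: MISS, evict hen. Cache (old->new): [owl eel cow pear lime plum]
Total: 19 hits, 7 misses, 1 evictions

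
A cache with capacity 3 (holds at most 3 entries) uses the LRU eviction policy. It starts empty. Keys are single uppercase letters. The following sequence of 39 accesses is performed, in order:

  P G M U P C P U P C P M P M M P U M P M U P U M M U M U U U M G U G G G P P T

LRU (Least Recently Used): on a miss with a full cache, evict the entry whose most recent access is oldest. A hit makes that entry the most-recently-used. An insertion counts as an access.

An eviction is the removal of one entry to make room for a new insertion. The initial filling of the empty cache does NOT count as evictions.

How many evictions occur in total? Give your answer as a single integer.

LRU simulation (capacity=3):
  1. access P: MISS. Cache (LRU->MRU): [P]
  2. access G: MISS. Cache (LRU->MRU): [P G]
  3. access M: MISS. Cache (LRU->MRU): [P G M]
  4. access U: MISS, evict P. Cache (LRU->MRU): [G M U]
  5. access P: MISS, evict G. Cache (LRU->MRU): [M U P]
  6. access C: MISS, evict M. Cache (LRU->MRU): [U P C]
  7. access P: HIT. Cache (LRU->MRU): [U C P]
  8. access U: HIT. Cache (LRU->MRU): [C P U]
  9. access P: HIT. Cache (LRU->MRU): [C U P]
  10. access C: HIT. Cache (LRU->MRU): [U P C]
  11. access P: HIT. Cache (LRU->MRU): [U C P]
  12. access M: MISS, evict U. Cache (LRU->MRU): [C P M]
  13. access P: HIT. Cache (LRU->MRU): [C M P]
  14. access M: HIT. Cache (LRU->MRU): [C P M]
  15. access M: HIT. Cache (LRU->MRU): [C P M]
  16. access P: HIT. Cache (LRU->MRU): [C M P]
  17. access U: MISS, evict C. Cache (LRU->MRU): [M P U]
  18. access M: HIT. Cache (LRU->MRU): [P U M]
  19. access P: HIT. Cache (LRU->MRU): [U M P]
  20. access M: HIT. Cache (LRU->MRU): [U P M]
  21. access U: HIT. Cache (LRU->MRU): [P M U]
  22. access P: HIT. Cache (LRU->MRU): [M U P]
  23. access U: HIT. Cache (LRU->MRU): [M P U]
  24. access M: HIT. Cache (LRU->MRU): [P U M]
  25. access M: HIT. Cache (LRU->MRU): [P U M]
  26. access U: HIT. Cache (LRU->MRU): [P M U]
  27. access M: HIT. Cache (LRU->MRU): [P U M]
  28. access U: HIT. Cache (LRU->MRU): [P M U]
  29. access U: HIT. Cache (LRU->MRU): [P M U]
  30. access U: HIT. Cache (LRU->MRU): [P M U]
  31. access M: HIT. Cache (LRU->MRU): [P U M]
  32. access G: MISS, evict P. Cache (LRU->MRU): [U M G]
  33. access U: HIT. Cache (LRU->MRU): [M G U]
  34. access G: HIT. Cache (LRU->MRU): [M U G]
  35. access G: HIT. Cache (LRU->MRU): [M U G]
  36. access G: HIT. Cache (LRU->MRU): [M U G]
  37. access P: MISS, evict M. Cache (LRU->MRU): [U G P]
  38. access P: HIT. Cache (LRU->MRU): [U G P]
  39. access T: MISS, evict U. Cache (LRU->MRU): [G P T]
Total: 28 hits, 11 misses, 8 evictions

Answer: 8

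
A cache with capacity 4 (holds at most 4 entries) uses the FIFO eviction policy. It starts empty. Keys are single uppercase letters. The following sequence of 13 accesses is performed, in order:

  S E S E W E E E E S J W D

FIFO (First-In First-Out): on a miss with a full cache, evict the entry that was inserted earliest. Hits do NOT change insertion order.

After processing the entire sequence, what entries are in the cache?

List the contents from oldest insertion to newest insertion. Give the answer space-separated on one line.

FIFO simulation (capacity=4):
  1. access S: MISS. Cache (old->new): [S]
  2. access E: MISS. Cache (old->new): [S E]
  3. access S: HIT. Cache (old->new): [S E]
  4. access E: HIT. Cache (old->new): [S E]
  5. access W: MISS. Cache (old->new): [S E W]
  6. access E: HIT. Cache (old->new): [S E W]
  7. access E: HIT. Cache (old->new): [S E W]
  8. access E: HIT. Cache (old->new): [S E W]
  9. access E: HIT. Cache (old->new): [S E W]
  10. access S: HIT. Cache (old->new): [S E W]
  11. access J: MISS. Cache (old->new): [S E W J]
  12. access W: HIT. Cache (old->new): [S E W J]
  13. access D: MISS, evict S. Cache (old->new): [E W J D]
Total: 8 hits, 5 misses, 1 evictions

Answer: E W J D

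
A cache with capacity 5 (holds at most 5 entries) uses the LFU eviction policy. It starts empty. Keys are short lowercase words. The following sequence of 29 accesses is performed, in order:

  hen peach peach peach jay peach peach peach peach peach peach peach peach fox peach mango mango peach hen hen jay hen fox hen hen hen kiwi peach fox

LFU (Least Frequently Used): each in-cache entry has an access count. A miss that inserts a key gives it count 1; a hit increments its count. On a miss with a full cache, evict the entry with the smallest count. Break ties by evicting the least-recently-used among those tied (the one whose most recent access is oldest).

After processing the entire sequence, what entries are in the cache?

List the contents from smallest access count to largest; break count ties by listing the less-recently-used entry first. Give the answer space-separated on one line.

Answer: kiwi jay fox hen peach

Derivation:
LFU simulation (capacity=5):
  1. access hen: MISS. Cache: [hen(c=1)]
  2. access peach: MISS. Cache: [hen(c=1) peach(c=1)]
  3. access peach: HIT, count now 2. Cache: [hen(c=1) peach(c=2)]
  4. access peach: HIT, count now 3. Cache: [hen(c=1) peach(c=3)]
  5. access jay: MISS. Cache: [hen(c=1) jay(c=1) peach(c=3)]
  6. access peach: HIT, count now 4. Cache: [hen(c=1) jay(c=1) peach(c=4)]
  7. access peach: HIT, count now 5. Cache: [hen(c=1) jay(c=1) peach(c=5)]
  8. access peach: HIT, count now 6. Cache: [hen(c=1) jay(c=1) peach(c=6)]
  9. access peach: HIT, count now 7. Cache: [hen(c=1) jay(c=1) peach(c=7)]
  10. access peach: HIT, count now 8. Cache: [hen(c=1) jay(c=1) peach(c=8)]
  11. access peach: HIT, count now 9. Cache: [hen(c=1) jay(c=1) peach(c=9)]
  12. access peach: HIT, count now 10. Cache: [hen(c=1) jay(c=1) peach(c=10)]
  13. access peach: HIT, count now 11. Cache: [hen(c=1) jay(c=1) peach(c=11)]
  14. access fox: MISS. Cache: [hen(c=1) jay(c=1) fox(c=1) peach(c=11)]
  15. access peach: HIT, count now 12. Cache: [hen(c=1) jay(c=1) fox(c=1) peach(c=12)]
  16. access mango: MISS. Cache: [hen(c=1) jay(c=1) fox(c=1) mango(c=1) peach(c=12)]
  17. access mango: HIT, count now 2. Cache: [hen(c=1) jay(c=1) fox(c=1) mango(c=2) peach(c=12)]
  18. access peach: HIT, count now 13. Cache: [hen(c=1) jay(c=1) fox(c=1) mango(c=2) peach(c=13)]
  19. access hen: HIT, count now 2. Cache: [jay(c=1) fox(c=1) mango(c=2) hen(c=2) peach(c=13)]
  20. access hen: HIT, count now 3. Cache: [jay(c=1) fox(c=1) mango(c=2) hen(c=3) peach(c=13)]
  21. access jay: HIT, count now 2. Cache: [fox(c=1) mango(c=2) jay(c=2) hen(c=3) peach(c=13)]
  22. access hen: HIT, count now 4. Cache: [fox(c=1) mango(c=2) jay(c=2) hen(c=4) peach(c=13)]
  23. access fox: HIT, count now 2. Cache: [mango(c=2) jay(c=2) fox(c=2) hen(c=4) peach(c=13)]
  24. access hen: HIT, count now 5. Cache: [mango(c=2) jay(c=2) fox(c=2) hen(c=5) peach(c=13)]
  25. access hen: HIT, count now 6. Cache: [mango(c=2) jay(c=2) fox(c=2) hen(c=6) peach(c=13)]
  26. access hen: HIT, count now 7. Cache: [mango(c=2) jay(c=2) fox(c=2) hen(c=7) peach(c=13)]
  27. access kiwi: MISS, evict mango(c=2). Cache: [kiwi(c=1) jay(c=2) fox(c=2) hen(c=7) peach(c=13)]
  28. access peach: HIT, count now 14. Cache: [kiwi(c=1) jay(c=2) fox(c=2) hen(c=7) peach(c=14)]
  29. access fox: HIT, count now 3. Cache: [kiwi(c=1) jay(c=2) fox(c=3) hen(c=7) peach(c=14)]
Total: 23 hits, 6 misses, 1 evictions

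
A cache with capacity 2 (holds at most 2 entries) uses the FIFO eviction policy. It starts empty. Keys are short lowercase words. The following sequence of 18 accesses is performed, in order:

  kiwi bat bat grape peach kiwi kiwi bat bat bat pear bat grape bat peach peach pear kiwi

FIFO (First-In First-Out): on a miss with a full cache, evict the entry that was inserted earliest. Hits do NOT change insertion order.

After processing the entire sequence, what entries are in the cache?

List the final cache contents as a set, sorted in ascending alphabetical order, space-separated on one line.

Answer: kiwi pear

Derivation:
FIFO simulation (capacity=2):
  1. access kiwi: MISS. Cache (old->new): [kiwi]
  2. access bat: MISS. Cache (old->new): [kiwi bat]
  3. access bat: HIT. Cache (old->new): [kiwi bat]
  4. access grape: MISS, evict kiwi. Cache (old->new): [bat grape]
  5. access peach: MISS, evict bat. Cache (old->new): [grape peach]
  6. access kiwi: MISS, evict grape. Cache (old->new): [peach kiwi]
  7. access kiwi: HIT. Cache (old->new): [peach kiwi]
  8. access bat: MISS, evict peach. Cache (old->new): [kiwi bat]
  9. access bat: HIT. Cache (old->new): [kiwi bat]
  10. access bat: HIT. Cache (old->new): [kiwi bat]
  11. access pear: MISS, evict kiwi. Cache (old->new): [bat pear]
  12. access bat: HIT. Cache (old->new): [bat pear]
  13. access grape: MISS, evict bat. Cache (old->new): [pear grape]
  14. access bat: MISS, evict pear. Cache (old->new): [grape bat]
  15. access peach: MISS, evict grape. Cache (old->new): [bat peach]
  16. access peach: HIT. Cache (old->new): [bat peach]
  17. access pear: MISS, evict bat. Cache (old->new): [peach pear]
  18. access kiwi: MISS, evict peach. Cache (old->new): [pear kiwi]
Total: 6 hits, 12 misses, 10 evictions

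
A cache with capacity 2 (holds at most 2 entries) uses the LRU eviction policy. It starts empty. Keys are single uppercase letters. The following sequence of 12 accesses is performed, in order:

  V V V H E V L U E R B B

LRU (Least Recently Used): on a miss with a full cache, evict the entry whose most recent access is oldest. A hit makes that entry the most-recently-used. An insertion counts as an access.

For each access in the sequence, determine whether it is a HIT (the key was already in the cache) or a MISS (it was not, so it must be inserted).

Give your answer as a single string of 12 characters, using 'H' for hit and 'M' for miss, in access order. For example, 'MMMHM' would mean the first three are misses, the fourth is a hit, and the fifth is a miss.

LRU simulation (capacity=2):
  1. access V: MISS. Cache (LRU->MRU): [V]
  2. access V: HIT. Cache (LRU->MRU): [V]
  3. access V: HIT. Cache (LRU->MRU): [V]
  4. access H: MISS. Cache (LRU->MRU): [V H]
  5. access E: MISS, evict V. Cache (LRU->MRU): [H E]
  6. access V: MISS, evict H. Cache (LRU->MRU): [E V]
  7. access L: MISS, evict E. Cache (LRU->MRU): [V L]
  8. access U: MISS, evict V. Cache (LRU->MRU): [L U]
  9. access E: MISS, evict L. Cache (LRU->MRU): [U E]
  10. access R: MISS, evict U. Cache (LRU->MRU): [E R]
  11. access B: MISS, evict E. Cache (LRU->MRU): [R B]
  12. access B: HIT. Cache (LRU->MRU): [R B]
Total: 3 hits, 9 misses, 7 evictions

Answer: MHHMMMMMMMMH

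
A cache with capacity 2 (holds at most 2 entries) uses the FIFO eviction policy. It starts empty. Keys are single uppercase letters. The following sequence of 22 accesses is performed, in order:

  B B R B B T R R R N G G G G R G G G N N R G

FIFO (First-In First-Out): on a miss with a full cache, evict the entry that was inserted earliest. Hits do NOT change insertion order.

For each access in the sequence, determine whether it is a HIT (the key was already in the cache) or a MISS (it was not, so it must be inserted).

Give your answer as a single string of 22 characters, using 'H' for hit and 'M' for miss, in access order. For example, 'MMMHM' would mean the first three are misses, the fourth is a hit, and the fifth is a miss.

Answer: MHMHHMHHHMMHHHMHHHMHHM

Derivation:
FIFO simulation (capacity=2):
  1. access B: MISS. Cache (old->new): [B]
  2. access B: HIT. Cache (old->new): [B]
  3. access R: MISS. Cache (old->new): [B R]
  4. access B: HIT. Cache (old->new): [B R]
  5. access B: HIT. Cache (old->new): [B R]
  6. access T: MISS, evict B. Cache (old->new): [R T]
  7. access R: HIT. Cache (old->new): [R T]
  8. access R: HIT. Cache (old->new): [R T]
  9. access R: HIT. Cache (old->new): [R T]
  10. access N: MISS, evict R. Cache (old->new): [T N]
  11. access G: MISS, evict T. Cache (old->new): [N G]
  12. access G: HIT. Cache (old->new): [N G]
  13. access G: HIT. Cache (old->new): [N G]
  14. access G: HIT. Cache (old->new): [N G]
  15. access R: MISS, evict N. Cache (old->new): [G R]
  16. access G: HIT. Cache (old->new): [G R]
  17. access G: HIT. Cache (old->new): [G R]
  18. access G: HIT. Cache (old->new): [G R]
  19. access N: MISS, evict G. Cache (old->new): [R N]
  20. access N: HIT. Cache (old->new): [R N]
  21. access R: HIT. Cache (old->new): [R N]
  22. access G: MISS, evict R. Cache (old->new): [N G]
Total: 14 hits, 8 misses, 6 evictions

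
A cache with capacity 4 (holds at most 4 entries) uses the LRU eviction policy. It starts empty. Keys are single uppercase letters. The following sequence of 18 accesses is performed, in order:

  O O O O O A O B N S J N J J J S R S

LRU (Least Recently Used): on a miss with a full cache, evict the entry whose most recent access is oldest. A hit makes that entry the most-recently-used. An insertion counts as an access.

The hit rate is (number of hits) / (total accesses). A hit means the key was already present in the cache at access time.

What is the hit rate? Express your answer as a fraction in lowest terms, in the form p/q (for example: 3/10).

Answer: 11/18

Derivation:
LRU simulation (capacity=4):
  1. access O: MISS. Cache (LRU->MRU): [O]
  2. access O: HIT. Cache (LRU->MRU): [O]
  3. access O: HIT. Cache (LRU->MRU): [O]
  4. access O: HIT. Cache (LRU->MRU): [O]
  5. access O: HIT. Cache (LRU->MRU): [O]
  6. access A: MISS. Cache (LRU->MRU): [O A]
  7. access O: HIT. Cache (LRU->MRU): [A O]
  8. access B: MISS. Cache (LRU->MRU): [A O B]
  9. access N: MISS. Cache (LRU->MRU): [A O B N]
  10. access S: MISS, evict A. Cache (LRU->MRU): [O B N S]
  11. access J: MISS, evict O. Cache (LRU->MRU): [B N S J]
  12. access N: HIT. Cache (LRU->MRU): [B S J N]
  13. access J: HIT. Cache (LRU->MRU): [B S N J]
  14. access J: HIT. Cache (LRU->MRU): [B S N J]
  15. access J: HIT. Cache (LRU->MRU): [B S N J]
  16. access S: HIT. Cache (LRU->MRU): [B N J S]
  17. access R: MISS, evict B. Cache (LRU->MRU): [N J S R]
  18. access S: HIT. Cache (LRU->MRU): [N J R S]
Total: 11 hits, 7 misses, 3 evictions

Hit rate = 11/18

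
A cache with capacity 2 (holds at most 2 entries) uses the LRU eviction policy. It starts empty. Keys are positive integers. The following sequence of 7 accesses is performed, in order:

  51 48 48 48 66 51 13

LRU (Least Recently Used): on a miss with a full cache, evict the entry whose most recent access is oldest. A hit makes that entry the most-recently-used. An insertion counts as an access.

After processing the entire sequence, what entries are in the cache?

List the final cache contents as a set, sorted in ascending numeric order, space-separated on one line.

Answer: 13 51

Derivation:
LRU simulation (capacity=2):
  1. access 51: MISS. Cache (LRU->MRU): [51]
  2. access 48: MISS. Cache (LRU->MRU): [51 48]
  3. access 48: HIT. Cache (LRU->MRU): [51 48]
  4. access 48: HIT. Cache (LRU->MRU): [51 48]
  5. access 66: MISS, evict 51. Cache (LRU->MRU): [48 66]
  6. access 51: MISS, evict 48. Cache (LRU->MRU): [66 51]
  7. access 13: MISS, evict 66. Cache (LRU->MRU): [51 13]
Total: 2 hits, 5 misses, 3 evictions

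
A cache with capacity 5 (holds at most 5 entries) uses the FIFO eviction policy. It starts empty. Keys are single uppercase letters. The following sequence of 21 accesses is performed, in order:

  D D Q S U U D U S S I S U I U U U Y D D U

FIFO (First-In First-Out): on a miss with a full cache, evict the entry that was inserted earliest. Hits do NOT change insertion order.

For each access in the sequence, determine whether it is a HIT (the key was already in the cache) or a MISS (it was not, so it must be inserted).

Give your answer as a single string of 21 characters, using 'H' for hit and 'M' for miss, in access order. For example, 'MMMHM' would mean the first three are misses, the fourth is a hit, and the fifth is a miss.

FIFO simulation (capacity=5):
  1. access D: MISS. Cache (old->new): [D]
  2. access D: HIT. Cache (old->new): [D]
  3. access Q: MISS. Cache (old->new): [D Q]
  4. access S: MISS. Cache (old->new): [D Q S]
  5. access U: MISS. Cache (old->new): [D Q S U]
  6. access U: HIT. Cache (old->new): [D Q S U]
  7. access D: HIT. Cache (old->new): [D Q S U]
  8. access U: HIT. Cache (old->new): [D Q S U]
  9. access S: HIT. Cache (old->new): [D Q S U]
  10. access S: HIT. Cache (old->new): [D Q S U]
  11. access I: MISS. Cache (old->new): [D Q S U I]
  12. access S: HIT. Cache (old->new): [D Q S U I]
  13. access U: HIT. Cache (old->new): [D Q S U I]
  14. access I: HIT. Cache (old->new): [D Q S U I]
  15. access U: HIT. Cache (old->new): [D Q S U I]
  16. access U: HIT. Cache (old->new): [D Q S U I]
  17. access U: HIT. Cache (old->new): [D Q S U I]
  18. access Y: MISS, evict D. Cache (old->new): [Q S U I Y]
  19. access D: MISS, evict Q. Cache (old->new): [S U I Y D]
  20. access D: HIT. Cache (old->new): [S U I Y D]
  21. access U: HIT. Cache (old->new): [S U I Y D]
Total: 14 hits, 7 misses, 2 evictions

Answer: MHMMMHHHHHMHHHHHHMMHH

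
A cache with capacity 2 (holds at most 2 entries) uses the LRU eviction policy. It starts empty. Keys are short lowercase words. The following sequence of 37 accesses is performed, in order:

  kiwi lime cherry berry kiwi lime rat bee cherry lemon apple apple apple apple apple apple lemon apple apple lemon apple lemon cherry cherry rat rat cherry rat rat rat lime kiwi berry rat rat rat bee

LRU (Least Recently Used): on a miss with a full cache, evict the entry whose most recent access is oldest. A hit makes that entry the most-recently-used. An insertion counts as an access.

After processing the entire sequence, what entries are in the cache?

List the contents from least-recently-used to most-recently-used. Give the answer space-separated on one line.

Answer: rat bee

Derivation:
LRU simulation (capacity=2):
  1. access kiwi: MISS. Cache (LRU->MRU): [kiwi]
  2. access lime: MISS. Cache (LRU->MRU): [kiwi lime]
  3. access cherry: MISS, evict kiwi. Cache (LRU->MRU): [lime cherry]
  4. access berry: MISS, evict lime. Cache (LRU->MRU): [cherry berry]
  5. access kiwi: MISS, evict cherry. Cache (LRU->MRU): [berry kiwi]
  6. access lime: MISS, evict berry. Cache (LRU->MRU): [kiwi lime]
  7. access rat: MISS, evict kiwi. Cache (LRU->MRU): [lime rat]
  8. access bee: MISS, evict lime. Cache (LRU->MRU): [rat bee]
  9. access cherry: MISS, evict rat. Cache (LRU->MRU): [bee cherry]
  10. access lemon: MISS, evict bee. Cache (LRU->MRU): [cherry lemon]
  11. access apple: MISS, evict cherry. Cache (LRU->MRU): [lemon apple]
  12. access apple: HIT. Cache (LRU->MRU): [lemon apple]
  13. access apple: HIT. Cache (LRU->MRU): [lemon apple]
  14. access apple: HIT. Cache (LRU->MRU): [lemon apple]
  15. access apple: HIT. Cache (LRU->MRU): [lemon apple]
  16. access apple: HIT. Cache (LRU->MRU): [lemon apple]
  17. access lemon: HIT. Cache (LRU->MRU): [apple lemon]
  18. access apple: HIT. Cache (LRU->MRU): [lemon apple]
  19. access apple: HIT. Cache (LRU->MRU): [lemon apple]
  20. access lemon: HIT. Cache (LRU->MRU): [apple lemon]
  21. access apple: HIT. Cache (LRU->MRU): [lemon apple]
  22. access lemon: HIT. Cache (LRU->MRU): [apple lemon]
  23. access cherry: MISS, evict apple. Cache (LRU->MRU): [lemon cherry]
  24. access cherry: HIT. Cache (LRU->MRU): [lemon cherry]
  25. access rat: MISS, evict lemon. Cache (LRU->MRU): [cherry rat]
  26. access rat: HIT. Cache (LRU->MRU): [cherry rat]
  27. access cherry: HIT. Cache (LRU->MRU): [rat cherry]
  28. access rat: HIT. Cache (LRU->MRU): [cherry rat]
  29. access rat: HIT. Cache (LRU->MRU): [cherry rat]
  30. access rat: HIT. Cache (LRU->MRU): [cherry rat]
  31. access lime: MISS, evict cherry. Cache (LRU->MRU): [rat lime]
  32. access kiwi: MISS, evict rat. Cache (LRU->MRU): [lime kiwi]
  33. access berry: MISS, evict lime. Cache (LRU->MRU): [kiwi berry]
  34. access rat: MISS, evict kiwi. Cache (LRU->MRU): [berry rat]
  35. access rat: HIT. Cache (LRU->MRU): [berry rat]
  36. access rat: HIT. Cache (LRU->MRU): [berry rat]
  37. access bee: MISS, evict berry. Cache (LRU->MRU): [rat bee]
Total: 19 hits, 18 misses, 16 evictions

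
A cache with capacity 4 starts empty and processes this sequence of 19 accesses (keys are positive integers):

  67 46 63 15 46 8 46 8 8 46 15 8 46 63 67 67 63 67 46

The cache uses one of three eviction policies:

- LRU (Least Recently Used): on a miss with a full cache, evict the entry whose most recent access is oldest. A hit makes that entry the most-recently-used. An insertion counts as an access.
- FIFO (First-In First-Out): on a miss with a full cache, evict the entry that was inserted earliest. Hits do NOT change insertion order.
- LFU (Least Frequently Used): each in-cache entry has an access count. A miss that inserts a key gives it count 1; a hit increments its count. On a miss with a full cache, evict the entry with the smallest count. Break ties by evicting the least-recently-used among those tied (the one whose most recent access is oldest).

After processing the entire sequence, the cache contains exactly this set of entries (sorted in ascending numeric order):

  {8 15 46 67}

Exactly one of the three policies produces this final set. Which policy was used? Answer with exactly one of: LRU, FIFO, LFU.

Answer: FIFO

Derivation:
Simulating under each policy and comparing final sets:
  LRU: final set = {8 46 63 67} -> differs
  FIFO: final set = {8 15 46 67} -> MATCHES target
  LFU: final set = {8 46 63 67} -> differs
Only FIFO produces the target set.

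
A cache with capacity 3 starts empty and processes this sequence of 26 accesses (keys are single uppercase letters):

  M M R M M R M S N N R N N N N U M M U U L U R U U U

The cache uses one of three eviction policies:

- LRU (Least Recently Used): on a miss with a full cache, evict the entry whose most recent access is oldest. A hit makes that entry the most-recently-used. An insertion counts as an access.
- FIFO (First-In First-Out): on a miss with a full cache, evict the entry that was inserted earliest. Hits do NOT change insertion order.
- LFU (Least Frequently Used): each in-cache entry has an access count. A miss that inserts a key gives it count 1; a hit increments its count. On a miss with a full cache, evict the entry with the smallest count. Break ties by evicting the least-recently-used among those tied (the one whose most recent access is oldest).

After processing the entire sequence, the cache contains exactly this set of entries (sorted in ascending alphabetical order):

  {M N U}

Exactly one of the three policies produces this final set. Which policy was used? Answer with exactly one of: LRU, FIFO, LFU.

Answer: LFU

Derivation:
Simulating under each policy and comparing final sets:
  LRU: final set = {L R U} -> differs
  FIFO: final set = {L R U} -> differs
  LFU: final set = {M N U} -> MATCHES target
Only LFU produces the target set.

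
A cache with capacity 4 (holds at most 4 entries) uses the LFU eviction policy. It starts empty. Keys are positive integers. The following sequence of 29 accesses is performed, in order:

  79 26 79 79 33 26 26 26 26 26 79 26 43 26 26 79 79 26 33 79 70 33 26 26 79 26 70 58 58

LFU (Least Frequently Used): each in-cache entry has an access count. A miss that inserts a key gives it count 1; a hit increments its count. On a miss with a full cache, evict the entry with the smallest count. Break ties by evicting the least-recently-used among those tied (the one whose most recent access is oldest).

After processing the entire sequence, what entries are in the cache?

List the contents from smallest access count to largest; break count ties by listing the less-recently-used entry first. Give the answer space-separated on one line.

LFU simulation (capacity=4):
  1. access 79: MISS. Cache: [79(c=1)]
  2. access 26: MISS. Cache: [79(c=1) 26(c=1)]
  3. access 79: HIT, count now 2. Cache: [26(c=1) 79(c=2)]
  4. access 79: HIT, count now 3. Cache: [26(c=1) 79(c=3)]
  5. access 33: MISS. Cache: [26(c=1) 33(c=1) 79(c=3)]
  6. access 26: HIT, count now 2. Cache: [33(c=1) 26(c=2) 79(c=3)]
  7. access 26: HIT, count now 3. Cache: [33(c=1) 79(c=3) 26(c=3)]
  8. access 26: HIT, count now 4. Cache: [33(c=1) 79(c=3) 26(c=4)]
  9. access 26: HIT, count now 5. Cache: [33(c=1) 79(c=3) 26(c=5)]
  10. access 26: HIT, count now 6. Cache: [33(c=1) 79(c=3) 26(c=6)]
  11. access 79: HIT, count now 4. Cache: [33(c=1) 79(c=4) 26(c=6)]
  12. access 26: HIT, count now 7. Cache: [33(c=1) 79(c=4) 26(c=7)]
  13. access 43: MISS. Cache: [33(c=1) 43(c=1) 79(c=4) 26(c=7)]
  14. access 26: HIT, count now 8. Cache: [33(c=1) 43(c=1) 79(c=4) 26(c=8)]
  15. access 26: HIT, count now 9. Cache: [33(c=1) 43(c=1) 79(c=4) 26(c=9)]
  16. access 79: HIT, count now 5. Cache: [33(c=1) 43(c=1) 79(c=5) 26(c=9)]
  17. access 79: HIT, count now 6. Cache: [33(c=1) 43(c=1) 79(c=6) 26(c=9)]
  18. access 26: HIT, count now 10. Cache: [33(c=1) 43(c=1) 79(c=6) 26(c=10)]
  19. access 33: HIT, count now 2. Cache: [43(c=1) 33(c=2) 79(c=6) 26(c=10)]
  20. access 79: HIT, count now 7. Cache: [43(c=1) 33(c=2) 79(c=7) 26(c=10)]
  21. access 70: MISS, evict 43(c=1). Cache: [70(c=1) 33(c=2) 79(c=7) 26(c=10)]
  22. access 33: HIT, count now 3. Cache: [70(c=1) 33(c=3) 79(c=7) 26(c=10)]
  23. access 26: HIT, count now 11. Cache: [70(c=1) 33(c=3) 79(c=7) 26(c=11)]
  24. access 26: HIT, count now 12. Cache: [70(c=1) 33(c=3) 79(c=7) 26(c=12)]
  25. access 79: HIT, count now 8. Cache: [70(c=1) 33(c=3) 79(c=8) 26(c=12)]
  26. access 26: HIT, count now 13. Cache: [70(c=1) 33(c=3) 79(c=8) 26(c=13)]
  27. access 70: HIT, count now 2. Cache: [70(c=2) 33(c=3) 79(c=8) 26(c=13)]
  28. access 58: MISS, evict 70(c=2). Cache: [58(c=1) 33(c=3) 79(c=8) 26(c=13)]
  29. access 58: HIT, count now 2. Cache: [58(c=2) 33(c=3) 79(c=8) 26(c=13)]
Total: 23 hits, 6 misses, 2 evictions

Answer: 58 33 79 26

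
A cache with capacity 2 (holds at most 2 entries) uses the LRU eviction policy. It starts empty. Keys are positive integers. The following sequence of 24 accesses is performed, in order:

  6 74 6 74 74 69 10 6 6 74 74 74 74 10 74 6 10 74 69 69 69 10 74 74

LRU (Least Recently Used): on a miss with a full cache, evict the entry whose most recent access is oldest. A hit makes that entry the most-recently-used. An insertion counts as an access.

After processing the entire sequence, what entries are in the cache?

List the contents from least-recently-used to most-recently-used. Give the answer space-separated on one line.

LRU simulation (capacity=2):
  1. access 6: MISS. Cache (LRU->MRU): [6]
  2. access 74: MISS. Cache (LRU->MRU): [6 74]
  3. access 6: HIT. Cache (LRU->MRU): [74 6]
  4. access 74: HIT. Cache (LRU->MRU): [6 74]
  5. access 74: HIT. Cache (LRU->MRU): [6 74]
  6. access 69: MISS, evict 6. Cache (LRU->MRU): [74 69]
  7. access 10: MISS, evict 74. Cache (LRU->MRU): [69 10]
  8. access 6: MISS, evict 69. Cache (LRU->MRU): [10 6]
  9. access 6: HIT. Cache (LRU->MRU): [10 6]
  10. access 74: MISS, evict 10. Cache (LRU->MRU): [6 74]
  11. access 74: HIT. Cache (LRU->MRU): [6 74]
  12. access 74: HIT. Cache (LRU->MRU): [6 74]
  13. access 74: HIT. Cache (LRU->MRU): [6 74]
  14. access 10: MISS, evict 6. Cache (LRU->MRU): [74 10]
  15. access 74: HIT. Cache (LRU->MRU): [10 74]
  16. access 6: MISS, evict 10. Cache (LRU->MRU): [74 6]
  17. access 10: MISS, evict 74. Cache (LRU->MRU): [6 10]
  18. access 74: MISS, evict 6. Cache (LRU->MRU): [10 74]
  19. access 69: MISS, evict 10. Cache (LRU->MRU): [74 69]
  20. access 69: HIT. Cache (LRU->MRU): [74 69]
  21. access 69: HIT. Cache (LRU->MRU): [74 69]
  22. access 10: MISS, evict 74. Cache (LRU->MRU): [69 10]
  23. access 74: MISS, evict 69. Cache (LRU->MRU): [10 74]
  24. access 74: HIT. Cache (LRU->MRU): [10 74]
Total: 11 hits, 13 misses, 11 evictions

Answer: 10 74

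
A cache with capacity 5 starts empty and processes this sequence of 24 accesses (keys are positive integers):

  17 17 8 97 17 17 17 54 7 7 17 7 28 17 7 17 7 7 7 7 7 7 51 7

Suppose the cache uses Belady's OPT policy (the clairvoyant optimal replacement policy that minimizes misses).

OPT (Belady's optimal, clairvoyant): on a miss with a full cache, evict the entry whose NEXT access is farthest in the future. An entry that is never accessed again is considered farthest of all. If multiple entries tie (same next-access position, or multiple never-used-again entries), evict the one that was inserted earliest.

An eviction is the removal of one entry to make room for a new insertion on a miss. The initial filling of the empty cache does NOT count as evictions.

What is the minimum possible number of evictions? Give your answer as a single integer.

OPT (Belady) simulation (capacity=5):
  1. access 17: MISS. Cache: [17]
  2. access 17: HIT. Next use of 17: step 5. Cache: [17]
  3. access 8: MISS. Cache: [17 8]
  4. access 97: MISS. Cache: [17 8 97]
  5. access 17: HIT. Next use of 17: step 6. Cache: [17 8 97]
  6. access 17: HIT. Next use of 17: step 7. Cache: [17 8 97]
  7. access 17: HIT. Next use of 17: step 11. Cache: [17 8 97]
  8. access 54: MISS. Cache: [17 8 97 54]
  9. access 7: MISS. Cache: [17 8 97 54 7]
  10. access 7: HIT. Next use of 7: step 12. Cache: [17 8 97 54 7]
  11. access 17: HIT. Next use of 17: step 14. Cache: [17 8 97 54 7]
  12. access 7: HIT. Next use of 7: step 15. Cache: [17 8 97 54 7]
  13. access 28: MISS, evict 8 (next use: never). Cache: [17 97 54 7 28]
  14. access 17: HIT. Next use of 17: step 16. Cache: [17 97 54 7 28]
  15. access 7: HIT. Next use of 7: step 17. Cache: [17 97 54 7 28]
  16. access 17: HIT. Next use of 17: never. Cache: [17 97 54 7 28]
  17. access 7: HIT. Next use of 7: step 18. Cache: [17 97 54 7 28]
  18. access 7: HIT. Next use of 7: step 19. Cache: [17 97 54 7 28]
  19. access 7: HIT. Next use of 7: step 20. Cache: [17 97 54 7 28]
  20. access 7: HIT. Next use of 7: step 21. Cache: [17 97 54 7 28]
  21. access 7: HIT. Next use of 7: step 22. Cache: [17 97 54 7 28]
  22. access 7: HIT. Next use of 7: step 24. Cache: [17 97 54 7 28]
  23. access 51: MISS, evict 17 (next use: never). Cache: [97 54 7 28 51]
  24. access 7: HIT. Next use of 7: never. Cache: [97 54 7 28 51]
Total: 17 hits, 7 misses, 2 evictions

Answer: 2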